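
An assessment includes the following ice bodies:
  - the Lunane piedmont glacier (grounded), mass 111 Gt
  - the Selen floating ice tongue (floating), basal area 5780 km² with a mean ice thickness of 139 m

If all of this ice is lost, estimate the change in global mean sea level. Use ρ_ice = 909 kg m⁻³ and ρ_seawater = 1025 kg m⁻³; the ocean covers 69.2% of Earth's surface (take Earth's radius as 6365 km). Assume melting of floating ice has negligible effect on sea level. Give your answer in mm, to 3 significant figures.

≈ 0.307 mm

Lunane: 111 Gt = 1.110×10^14 kg; dividing by ρ_w = 1025 kg m⁻³ gives 1.083×10^11 m³ of water.
The Selen floating ice tongue is floating and already displaces its own weight of water, so its melt adds essentially nothing to sea level.
Total added water ≈ 1.083×10^11 m³ over 3.52×10^14 m² → Δh = 3.07×10^-4 m = 0.307 mm.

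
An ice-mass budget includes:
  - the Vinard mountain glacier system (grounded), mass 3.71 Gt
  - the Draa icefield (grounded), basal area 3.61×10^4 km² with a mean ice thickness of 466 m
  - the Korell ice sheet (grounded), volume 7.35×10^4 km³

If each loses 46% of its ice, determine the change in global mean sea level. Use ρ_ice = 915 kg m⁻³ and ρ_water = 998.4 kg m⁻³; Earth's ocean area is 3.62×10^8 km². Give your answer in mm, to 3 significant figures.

Vinard: 0.46 × 3.71 Gt = 1.707×10^12 kg; dividing by ρ_w = 998.4 kg m⁻³ gives 1.709×10^9 m³ of water.
Draa: ice volume = 3.61×10^4 km² × 466 m = 1.682×10^4 km³; 0.46 × 1.682×10^4 × (915/998.4) = 7092 km³ of water.
Korell: 0.46 × 7.35×10^4 km³ × (915/998.4) = 3.099×10^4 km³ of water.
Total added water ≈ 3.808×10^13 m³ over 3.62×10^14 m² → Δh = 0.105 m = 105 mm.

≈ 105 mm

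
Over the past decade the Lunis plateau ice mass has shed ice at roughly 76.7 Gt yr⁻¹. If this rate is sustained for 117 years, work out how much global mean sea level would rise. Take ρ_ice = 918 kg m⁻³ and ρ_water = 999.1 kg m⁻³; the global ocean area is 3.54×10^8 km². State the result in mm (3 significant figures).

Total mass lost = 76.7 Gt/yr × 117 yr = 8974 Gt = 8.974×10^15 kg.
ρ_w = 999.1 kg m⁻³, so water volume = 8.974×10^15 / 999.1 = 8.982×10^12 m³.
Δh = 8.982×10^12 / 3.54×10^14 = 0.0254 m = 25.4 mm.

≈ 25.4 mm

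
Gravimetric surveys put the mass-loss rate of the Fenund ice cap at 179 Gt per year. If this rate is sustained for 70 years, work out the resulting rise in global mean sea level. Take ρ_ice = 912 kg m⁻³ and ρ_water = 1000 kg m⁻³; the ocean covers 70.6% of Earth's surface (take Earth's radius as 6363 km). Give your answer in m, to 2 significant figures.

≈ 0.035 m

Total mass lost = 179 Gt/yr × 70 yr = 1.253×10^4 Gt = 1.253×10^16 kg.
ρ_w = 1000 kg m⁻³, so water volume = 1.253×10^16 / 1000 = 1.253×10^13 m³.
Δh = 1.253×10^13 / 3.59×10^14 = 0.0349 m.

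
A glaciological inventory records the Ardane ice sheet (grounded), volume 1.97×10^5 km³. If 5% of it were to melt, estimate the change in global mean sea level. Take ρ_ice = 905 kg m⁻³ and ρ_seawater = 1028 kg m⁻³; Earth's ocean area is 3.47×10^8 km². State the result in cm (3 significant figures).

Ardane: 0.05 × 1.97×10^5 km³ × (905/1028) = 8671 km³ of water.
Spread over 3.47×10^14 m² of ocean, Δh = 8.671×10^12 / 3.47×10^14 = 0.0250 m = 2.50 cm.

≈ 2.50 cm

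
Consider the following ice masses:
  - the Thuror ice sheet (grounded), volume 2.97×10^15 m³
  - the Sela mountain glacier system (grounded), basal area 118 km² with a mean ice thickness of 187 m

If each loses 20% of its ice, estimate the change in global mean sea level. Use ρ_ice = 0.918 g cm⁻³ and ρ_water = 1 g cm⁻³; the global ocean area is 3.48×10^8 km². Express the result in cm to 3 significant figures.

≈ 157 cm

Thuror: 0.2 × 2.97×10^15 m³ × (918/1000) = 5.453×10^14 m³ of water.
Sela: ice volume = 118 km² × 187 m = 22.07 km³; 0.2 × 22.07 × (918/1000) = 4.051 km³ of water.
Total added water ≈ 5.453×10^14 m³ over 3.48×10^14 m² → Δh = 1.57 m = 157 cm.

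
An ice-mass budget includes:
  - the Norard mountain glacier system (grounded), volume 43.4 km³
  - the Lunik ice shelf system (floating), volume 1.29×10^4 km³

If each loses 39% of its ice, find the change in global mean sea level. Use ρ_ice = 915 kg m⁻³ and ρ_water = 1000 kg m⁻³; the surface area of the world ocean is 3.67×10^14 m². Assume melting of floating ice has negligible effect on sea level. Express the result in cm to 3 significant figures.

≈ 4.22×10^-3 cm

Norard: 0.39 × 43.4 km³ × (915/1000) = 15.49 km³ of water.
The Lunik ice shelf system is floating and already displaces its own weight of water, so its melt adds essentially nothing to sea level.
Total added water ≈ 1.549×10^10 m³ over 3.67×10^14 m² → Δh = 4.22×10^-5 m = 4.22×10^-3 cm.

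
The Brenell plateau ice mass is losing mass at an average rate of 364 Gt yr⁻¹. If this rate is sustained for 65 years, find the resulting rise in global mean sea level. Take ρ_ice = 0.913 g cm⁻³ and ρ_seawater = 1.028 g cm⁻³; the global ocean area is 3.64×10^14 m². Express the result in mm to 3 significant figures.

Total mass lost = 364 Gt/yr × 65 yr = 2.366×10^4 Gt = 2.366×10^16 kg.
ρ_w = 1.028 g cm⁻³ = 1028 kg m⁻³, so water volume = 2.366×10^16 / 1028 = 2.302×10^13 m³.
Δh = 2.302×10^13 / 3.64×10^14 = 0.0632 m = 63.2 mm.

≈ 63.2 mm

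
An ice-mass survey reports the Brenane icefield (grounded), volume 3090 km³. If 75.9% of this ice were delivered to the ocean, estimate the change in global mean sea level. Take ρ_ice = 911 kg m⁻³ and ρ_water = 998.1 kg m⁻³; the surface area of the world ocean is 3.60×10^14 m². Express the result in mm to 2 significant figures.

Brenane: 0.759 × 3090 km³ × (911/998.1) = 2141 km³ of water.
Spread over 3.60×10^14 m² of ocean, Δh = 2.141×10^12 / 3.60×10^14 = 5.95×10^-3 m = 5.9 mm.

≈ 5.9 mm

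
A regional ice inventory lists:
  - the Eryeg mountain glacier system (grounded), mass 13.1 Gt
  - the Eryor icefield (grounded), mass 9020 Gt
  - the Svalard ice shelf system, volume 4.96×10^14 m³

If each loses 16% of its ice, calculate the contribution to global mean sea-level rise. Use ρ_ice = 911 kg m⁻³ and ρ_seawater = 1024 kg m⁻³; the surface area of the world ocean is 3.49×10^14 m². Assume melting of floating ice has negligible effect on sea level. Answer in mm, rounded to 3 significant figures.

Eryeg: 0.16 × 13.1 Gt = 2.096×10^12 kg; dividing by ρ_w = 1024 kg m⁻³ gives 2.047×10^9 m³ of water.
Eryor: 0.16 × 9020 Gt = 1.443×10^15 kg; dividing by ρ_w = 1024 kg m⁻³ gives 1.409×10^12 m³ of water.
The Svalard ice shelf system is floating and already displaces its own weight of water, so its melt adds essentially nothing to sea level.
Total added water ≈ 1.411×10^12 m³ over 3.49×10^14 m² → Δh = 4.04×10^-3 m = 4.04 mm.

≈ 4.04 mm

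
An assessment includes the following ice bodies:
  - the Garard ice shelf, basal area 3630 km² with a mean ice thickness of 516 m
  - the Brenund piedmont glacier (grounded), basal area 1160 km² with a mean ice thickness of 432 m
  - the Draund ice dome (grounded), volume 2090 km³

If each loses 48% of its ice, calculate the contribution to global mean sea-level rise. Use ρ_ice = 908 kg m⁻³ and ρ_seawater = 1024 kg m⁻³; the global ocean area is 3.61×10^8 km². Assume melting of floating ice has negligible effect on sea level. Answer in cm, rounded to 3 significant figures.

The Garard ice shelf is floating and already displaces its own weight of water, so its melt adds essentially nothing to sea level.
Brenund: ice volume = 1160 km² × 432 m = 501.1 km³; 0.48 × 501.1 × (908/1024) = 213.3 km³ of water.
Draund: 0.48 × 2090 km³ × (908/1024) = 889.6 km³ of water.
Total added water ≈ 1.103×10^12 m³ over 3.61×10^14 m² → Δh = 3.05×10^-3 m = 0.305 cm.

≈ 0.305 cm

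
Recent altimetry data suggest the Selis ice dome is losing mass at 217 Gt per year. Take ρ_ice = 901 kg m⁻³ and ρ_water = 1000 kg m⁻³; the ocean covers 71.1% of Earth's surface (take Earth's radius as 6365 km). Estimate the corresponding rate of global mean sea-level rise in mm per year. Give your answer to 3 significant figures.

ρ_w = 1000 kg m⁻³. Annual water volume added = 217 Gt / ρ_w = 2.170×10^14 kg / 1000 kg m⁻³ = 2.170×10^11 m³.
Δh per year = 2.170×10^11 / 3.62×10^14 = 5.99×10^-4 m = 0.599 mm.

≈ 0.599 mm/yr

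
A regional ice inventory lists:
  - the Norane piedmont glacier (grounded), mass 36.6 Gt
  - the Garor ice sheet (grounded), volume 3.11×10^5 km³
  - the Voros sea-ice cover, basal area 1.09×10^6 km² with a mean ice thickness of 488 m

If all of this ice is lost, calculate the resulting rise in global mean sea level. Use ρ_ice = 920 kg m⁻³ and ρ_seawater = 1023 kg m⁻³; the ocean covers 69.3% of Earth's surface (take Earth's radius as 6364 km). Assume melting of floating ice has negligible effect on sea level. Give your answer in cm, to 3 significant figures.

≈ 79.3 cm

Norane: 36.6 Gt = 3.660×10^13 kg; dividing by ρ_w = 1023 kg m⁻³ gives 3.578×10^10 m³ of water.
Garor: 3.11×10^5 km³ × (920/1023) = 2.797×10^5 km³ of water.
The Voros sea-ice cover is floating and already displaces its own weight of water, so its melt adds essentially nothing to sea level.
Total added water ≈ 2.797×10^14 m³ over 3.53×10^14 m² → Δh = 0.793 m = 79.3 cm.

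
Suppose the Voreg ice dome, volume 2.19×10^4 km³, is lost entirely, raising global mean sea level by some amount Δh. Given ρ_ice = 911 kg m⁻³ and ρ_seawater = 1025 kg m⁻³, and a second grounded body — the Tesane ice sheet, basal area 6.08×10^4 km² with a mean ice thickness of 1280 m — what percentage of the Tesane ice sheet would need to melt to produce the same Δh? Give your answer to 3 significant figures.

≈ 28.1 %

Equal sea-level rise means equal mass of meltwater, i.e. equal mass of ice lost.
Ice mass of Voreg: 1.995×10^16 kg; ice mass of Tesane: 7.090×10^16 kg.
Fraction required = 1.995×10^16 / 7.090×10^16 = 0.281 → 28.1 %.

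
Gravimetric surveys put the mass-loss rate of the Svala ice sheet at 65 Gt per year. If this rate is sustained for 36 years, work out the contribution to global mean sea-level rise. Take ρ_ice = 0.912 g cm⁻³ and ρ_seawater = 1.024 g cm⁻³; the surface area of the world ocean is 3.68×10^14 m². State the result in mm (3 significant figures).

Total mass lost = 65 Gt/yr × 36 yr = 2340 Gt = 2.340×10^15 kg.
ρ_w = 1.024 g cm⁻³ = 1024 kg m⁻³, so water volume = 2.340×10^15 / 1024 = 2.285×10^12 m³.
Δh = 2.285×10^12 / 3.68×10^14 = 6.21×10^-3 m = 6.21 mm.

≈ 6.21 mm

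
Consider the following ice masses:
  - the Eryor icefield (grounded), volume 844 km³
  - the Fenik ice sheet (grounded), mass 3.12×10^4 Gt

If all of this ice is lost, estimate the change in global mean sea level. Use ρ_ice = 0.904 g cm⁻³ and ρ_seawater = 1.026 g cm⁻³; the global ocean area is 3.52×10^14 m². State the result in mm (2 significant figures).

≈ 89 mm

Eryor: 844 km³ × (904/1026) = 743.6 km³ of water.
Fenik: 3.12×10^4 Gt = 3.120×10^16 kg; dividing by ρ_w = 1.026 g cm⁻³ = 1026 kg m⁻³ gives 3.041×10^13 m³ of water.
Total added water ≈ 3.115×10^13 m³ over 3.52×10^14 m² → Δh = 0.0885 m = 89 mm.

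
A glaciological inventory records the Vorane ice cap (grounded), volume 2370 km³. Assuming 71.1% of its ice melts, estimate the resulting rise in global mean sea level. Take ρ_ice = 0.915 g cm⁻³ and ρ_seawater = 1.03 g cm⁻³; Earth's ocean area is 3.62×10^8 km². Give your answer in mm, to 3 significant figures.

Vorane: 0.711 × 2370 km³ × (915/1030) = 1497 km³ of water.
Spread over 3.62×10^14 m² of ocean, Δh = 1.497×10^12 / 3.62×10^14 = 4.14×10^-3 m = 4.14 mm.

≈ 4.14 mm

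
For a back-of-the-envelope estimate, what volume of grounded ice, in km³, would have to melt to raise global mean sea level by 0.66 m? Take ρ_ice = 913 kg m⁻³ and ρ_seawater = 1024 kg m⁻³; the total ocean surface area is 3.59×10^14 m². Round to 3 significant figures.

≈ 2.66×10^5 km³

Required water volume = Δh × A = 0.66 m × 3.59×10^14 m² = 2.369×10^14 m³ = 2.369×10^5 km³.
Ice volume = water volume × ρ_w/ρ_ice = 2.369×10^5 × 1024/913 = 2.66×10^5 km³.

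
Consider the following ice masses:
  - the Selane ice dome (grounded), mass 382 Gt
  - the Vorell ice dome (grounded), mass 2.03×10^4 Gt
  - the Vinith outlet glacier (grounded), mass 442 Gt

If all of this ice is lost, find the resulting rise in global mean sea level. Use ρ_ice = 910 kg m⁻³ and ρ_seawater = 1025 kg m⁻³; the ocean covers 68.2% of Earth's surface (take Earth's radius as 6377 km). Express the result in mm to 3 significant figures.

≈ 59.1 mm

Selane: 382 Gt = 3.820×10^14 kg; dividing by ρ_w = 1025 kg m⁻³ gives 3.727×10^11 m³ of water.
Vorell: 2.03×10^4 Gt = 2.030×10^16 kg; dividing by ρ_w = 1025 kg m⁻³ gives 1.980×10^13 m³ of water.
Vinith: 442 Gt = 4.420×10^14 kg; dividing by ρ_w = 1025 kg m⁻³ gives 4.312×10^11 m³ of water.
Total added water ≈ 2.061×10^13 m³ over 3.49×10^14 m² → Δh = 0.0591 m = 59.1 mm.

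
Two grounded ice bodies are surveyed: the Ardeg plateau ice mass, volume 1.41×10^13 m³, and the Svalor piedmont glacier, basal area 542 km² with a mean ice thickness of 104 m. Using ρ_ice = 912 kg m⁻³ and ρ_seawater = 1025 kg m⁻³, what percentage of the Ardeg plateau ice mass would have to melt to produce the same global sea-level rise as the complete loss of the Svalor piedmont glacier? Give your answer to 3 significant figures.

Equal sea-level rise means equal mass of meltwater, i.e. equal mass of ice lost.
Ice mass of Svalor: 5.141×10^13 kg; ice mass of Ardeg: 1.286×10^16 kg.
Fraction required = 5.141×10^13 / 1.286×10^16 = 4.00×10^-3 → 0.400 %.

≈ 0.400 %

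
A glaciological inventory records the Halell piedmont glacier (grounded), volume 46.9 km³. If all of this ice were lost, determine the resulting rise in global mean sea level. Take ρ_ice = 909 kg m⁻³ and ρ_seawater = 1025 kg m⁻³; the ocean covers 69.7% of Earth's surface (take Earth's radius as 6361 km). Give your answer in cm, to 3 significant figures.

Halell: 46.9 km³ × (909/1025) = 41.59 km³ of water.
Spread over 3.54×10^14 m² of ocean, Δh = 4.159×10^10 / 3.54×10^14 = 1.17×10^-4 m = 0.0117 cm.

≈ 0.0117 cm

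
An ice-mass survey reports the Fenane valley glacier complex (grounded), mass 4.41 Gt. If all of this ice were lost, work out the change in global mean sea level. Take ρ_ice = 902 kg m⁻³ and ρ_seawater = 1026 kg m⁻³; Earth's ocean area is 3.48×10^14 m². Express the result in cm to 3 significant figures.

Fenane: 4.41 Gt = 4.410×10^12 kg; dividing by ρ_w = 1026 kg m⁻³ gives 4.298×10^9 m³ of water.
Spread over 3.48×10^14 m² of ocean, Δh = 4.298×10^9 / 3.48×10^14 = 1.24×10^-5 m = 1.24×10^-3 cm.

≈ 1.24×10^-3 cm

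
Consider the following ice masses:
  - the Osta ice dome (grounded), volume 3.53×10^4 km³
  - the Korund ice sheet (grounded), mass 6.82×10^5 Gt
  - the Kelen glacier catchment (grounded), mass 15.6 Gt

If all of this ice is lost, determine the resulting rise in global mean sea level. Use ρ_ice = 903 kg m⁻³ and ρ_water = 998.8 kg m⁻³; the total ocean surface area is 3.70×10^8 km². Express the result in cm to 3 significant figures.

Osta: 3.53×10^4 km³ × (903/998.8) = 3.191×10^4 km³ of water.
Korund: 6.82×10^5 Gt = 6.820×10^17 kg; dividing by ρ_w = 998.8 kg m⁻³ gives 6.828×10^14 m³ of water.
Kelen: 15.6 Gt = 1.560×10^13 kg; dividing by ρ_w = 998.8 kg m⁻³ gives 1.562×10^10 m³ of water.
Total added water ≈ 7.147×10^14 m³ over 3.70×10^14 m² → Δh = 1.93 m = 193 cm.

≈ 193 cm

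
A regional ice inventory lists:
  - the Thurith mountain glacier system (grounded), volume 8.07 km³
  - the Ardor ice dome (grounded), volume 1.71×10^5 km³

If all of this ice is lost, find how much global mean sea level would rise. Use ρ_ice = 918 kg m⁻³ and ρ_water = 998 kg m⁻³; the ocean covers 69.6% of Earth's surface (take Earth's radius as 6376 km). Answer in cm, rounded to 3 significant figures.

≈ 44.2 cm

Thurith: 8.07 km³ × (918/998) = 7.423 km³ of water.
Ardor: 1.71×10^5 km³ × (918/998) = 1.573×10^5 km³ of water.
Total added water ≈ 1.573×10^14 m³ over 3.56×10^14 m² → Δh = 0.442 m = 44.2 cm.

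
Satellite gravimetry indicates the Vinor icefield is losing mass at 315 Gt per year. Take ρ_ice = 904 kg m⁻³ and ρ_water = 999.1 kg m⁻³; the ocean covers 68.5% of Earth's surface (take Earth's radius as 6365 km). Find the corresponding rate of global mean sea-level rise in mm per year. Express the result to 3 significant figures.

≈ 0.904 mm/yr

ρ_w = 999.1 kg m⁻³. Annual water volume added = 315 Gt / ρ_w = 3.150×10^14 kg / 999.1 kg m⁻³ = 3.153×10^11 m³.
Δh per year = 3.153×10^11 / 3.49×10^14 = 9.04×10^-4 m = 0.904 mm.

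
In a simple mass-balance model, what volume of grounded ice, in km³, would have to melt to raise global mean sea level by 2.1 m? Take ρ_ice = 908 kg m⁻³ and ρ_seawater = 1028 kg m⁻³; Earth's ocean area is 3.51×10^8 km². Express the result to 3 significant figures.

Required water volume = Δh × A = 2.1 m × 3.51×10^14 m² = 7.371×10^14 m³ = 7.371×10^5 km³.
Ice volume = water volume × ρ_w/ρ_ice = 7.371×10^5 × 1028/908 = 8.35×10^5 km³.

≈ 8.35×10^5 km³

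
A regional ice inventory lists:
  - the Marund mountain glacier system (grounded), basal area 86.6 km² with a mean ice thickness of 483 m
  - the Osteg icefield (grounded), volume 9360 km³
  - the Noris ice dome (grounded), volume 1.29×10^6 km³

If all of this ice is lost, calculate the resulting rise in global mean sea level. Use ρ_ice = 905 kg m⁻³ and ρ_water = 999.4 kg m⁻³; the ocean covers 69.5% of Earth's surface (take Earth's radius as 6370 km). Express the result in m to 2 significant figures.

≈ 3.3 m

Marund: ice volume = 86.6 km² × 483 m = 41.83 km³; 41.83 × (905/999.4) = 37.88 km³ of water.
Osteg: 9360 km³ × (905/999.4) = 8476 km³ of water.
Noris: 1.29×10^6 km³ × (905/999.4) = 1.168×10^6 km³ of water.
Total added water ≈ 1.177×10^15 m³ over 3.54×10^14 m² → Δh = 3.32 m.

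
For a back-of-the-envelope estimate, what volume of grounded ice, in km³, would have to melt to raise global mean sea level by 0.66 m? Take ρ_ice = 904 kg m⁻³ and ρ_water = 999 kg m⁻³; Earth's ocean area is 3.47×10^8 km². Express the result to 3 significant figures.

≈ 2.53×10^5 km³

Required water volume = Δh × A = 0.66 m × 3.47×10^14 m² = 2.290×10^14 m³ = 2.290×10^5 km³.
Ice volume = water volume × ρ_w/ρ_ice = 2.290×10^5 × 999/904 = 2.53×10^5 km³.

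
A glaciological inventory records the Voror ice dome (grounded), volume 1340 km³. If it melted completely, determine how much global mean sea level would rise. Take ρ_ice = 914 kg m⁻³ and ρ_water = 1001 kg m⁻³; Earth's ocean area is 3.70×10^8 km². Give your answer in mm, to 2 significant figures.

≈ 3.3 mm

Voror: 1340 km³ × (914/1001) = 1224 km³ of water.
Spread over 3.70×10^14 m² of ocean, Δh = 1.224×10^12 / 3.70×10^14 = 3.31×10^-3 m = 3.3 mm.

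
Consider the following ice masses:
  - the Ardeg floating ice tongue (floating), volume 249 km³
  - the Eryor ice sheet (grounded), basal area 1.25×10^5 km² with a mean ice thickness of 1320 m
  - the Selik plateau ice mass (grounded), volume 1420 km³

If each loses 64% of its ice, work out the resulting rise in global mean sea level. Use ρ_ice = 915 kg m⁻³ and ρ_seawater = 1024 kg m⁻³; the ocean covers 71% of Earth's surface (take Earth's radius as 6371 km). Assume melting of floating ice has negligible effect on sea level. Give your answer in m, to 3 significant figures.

The Ardeg floating ice tongue is floating and already displaces its own weight of water, so its melt adds essentially nothing to sea level.
Eryor: ice volume = 1.25×10^5 km² × 1320 m = 1.650×10^5 km³; 0.64 × 1.650×10^5 × (915/1024) = 9.436×10^4 km³ of water.
Selik: 0.64 × 1420 km³ × (915/1024) = 812.1 km³ of water.
Total added water ≈ 9.517×10^13 m³ over 3.62×10^14 m² → Δh = 0.263 m.

≈ 0.263 m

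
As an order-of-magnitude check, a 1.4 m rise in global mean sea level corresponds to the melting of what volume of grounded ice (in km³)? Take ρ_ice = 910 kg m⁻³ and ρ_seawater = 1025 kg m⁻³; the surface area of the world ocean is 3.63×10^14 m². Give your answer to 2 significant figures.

Required water volume = Δh × A = 1.4 m × 3.63×10^14 m² = 5.082×10^14 m³ = 5.082×10^5 km³.
Ice volume = water volume × ρ_w/ρ_ice = 5.082×10^5 × 1025/910 = 5.7×10^5 km³.

≈ 5.7×10^5 km³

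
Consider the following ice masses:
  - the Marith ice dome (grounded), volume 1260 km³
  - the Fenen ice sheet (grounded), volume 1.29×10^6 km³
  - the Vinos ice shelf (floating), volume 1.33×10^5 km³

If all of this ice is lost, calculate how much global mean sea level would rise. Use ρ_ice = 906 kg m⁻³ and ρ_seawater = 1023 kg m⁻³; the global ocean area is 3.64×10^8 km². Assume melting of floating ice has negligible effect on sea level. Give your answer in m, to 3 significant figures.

≈ 3.14 m

Marith: 1260 km³ × (906/1023) = 1116 km³ of water.
Fenen: 1.29×10^6 km³ × (906/1023) = 1.142×10^6 km³ of water.
The Vinos ice shelf is floating and already displaces its own weight of water, so its melt adds essentially nothing to sea level.
Total added water ≈ 1.144×10^15 m³ over 3.64×10^14 m² → Δh = 3.14 m.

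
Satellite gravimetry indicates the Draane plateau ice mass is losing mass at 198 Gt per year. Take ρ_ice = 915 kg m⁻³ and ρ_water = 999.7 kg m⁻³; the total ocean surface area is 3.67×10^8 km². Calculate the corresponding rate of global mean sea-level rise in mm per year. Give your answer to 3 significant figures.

≈ 0.540 mm/yr

ρ_w = 999.7 kg m⁻³. Annual water volume added = 198 Gt / ρ_w = 1.980×10^14 kg / 999.7 kg m⁻³ = 1.981×10^11 m³.
Δh per year = 1.981×10^11 / 3.67×10^14 = 5.40×10^-4 m = 0.540 mm.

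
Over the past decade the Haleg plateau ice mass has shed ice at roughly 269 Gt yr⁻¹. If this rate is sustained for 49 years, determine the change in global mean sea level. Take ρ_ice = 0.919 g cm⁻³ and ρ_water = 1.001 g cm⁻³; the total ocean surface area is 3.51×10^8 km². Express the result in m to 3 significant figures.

Total mass lost = 269 Gt/yr × 49 yr = 1.318×10^4 Gt = 1.318×10^16 kg.
ρ_w = 1.001 g cm⁻³ = 1001 kg m⁻³, so water volume = 1.318×10^16 / 1001 = 1.317×10^13 m³.
Δh = 1.317×10^13 / 3.51×10^14 = 0.0375 m.

≈ 0.0375 m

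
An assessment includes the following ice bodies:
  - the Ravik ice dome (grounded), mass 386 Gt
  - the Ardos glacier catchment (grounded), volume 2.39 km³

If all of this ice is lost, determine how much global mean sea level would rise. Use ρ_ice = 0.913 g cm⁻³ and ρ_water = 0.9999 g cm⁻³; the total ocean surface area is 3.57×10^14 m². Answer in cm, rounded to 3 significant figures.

Ravik: 386 Gt = 3.860×10^14 kg; dividing by ρ_w = 0.9999 g cm⁻³ = 999.9 kg m⁻³ gives 3.860×10^11 m³ of water.
Ardos: 2.39 km³ × (913/999.9) = 2.182 km³ of water.
Total added water ≈ 3.882×10^11 m³ over 3.57×10^14 m² → Δh = 1.09×10^-3 m = 0.109 cm.

≈ 0.109 cm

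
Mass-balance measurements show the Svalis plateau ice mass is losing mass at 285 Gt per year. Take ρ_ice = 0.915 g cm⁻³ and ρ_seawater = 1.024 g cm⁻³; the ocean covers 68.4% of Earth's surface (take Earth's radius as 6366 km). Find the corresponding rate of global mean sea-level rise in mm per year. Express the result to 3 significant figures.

≈ 0.799 mm/yr

ρ_w = 1.024 g cm⁻³ = 1024 kg m⁻³. Annual water volume added = 285 Gt / ρ_w = 2.850×10^14 kg / 1024 kg m⁻³ = 2.783×10^11 m³.
Δh per year = 2.783×10^11 / 3.48×10^14 = 7.99×10^-4 m = 0.799 mm.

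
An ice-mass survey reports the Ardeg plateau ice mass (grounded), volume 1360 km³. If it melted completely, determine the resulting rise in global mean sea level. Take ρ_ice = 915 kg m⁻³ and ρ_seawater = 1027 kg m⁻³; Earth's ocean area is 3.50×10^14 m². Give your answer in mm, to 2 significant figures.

Ardeg: 1360 km³ × (915/1027) = 1212 km³ of water.
Spread over 3.50×10^14 m² of ocean, Δh = 1.212×10^12 / 3.50×10^14 = 3.46×10^-3 m = 3.5 mm.

≈ 3.5 mm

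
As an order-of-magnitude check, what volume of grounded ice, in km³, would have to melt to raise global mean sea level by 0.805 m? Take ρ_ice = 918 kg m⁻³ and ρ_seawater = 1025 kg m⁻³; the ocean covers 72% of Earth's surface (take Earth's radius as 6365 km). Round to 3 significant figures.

Required water volume = Δh × A = 0.805 m × 3.67×10^14 m² = 2.951×10^14 m³ = 2.951×10^5 km³.
Ice volume = water volume × ρ_w/ρ_ice = 2.951×10^5 × 1025/918 = 3.29×10^5 km³.

≈ 3.29×10^5 km³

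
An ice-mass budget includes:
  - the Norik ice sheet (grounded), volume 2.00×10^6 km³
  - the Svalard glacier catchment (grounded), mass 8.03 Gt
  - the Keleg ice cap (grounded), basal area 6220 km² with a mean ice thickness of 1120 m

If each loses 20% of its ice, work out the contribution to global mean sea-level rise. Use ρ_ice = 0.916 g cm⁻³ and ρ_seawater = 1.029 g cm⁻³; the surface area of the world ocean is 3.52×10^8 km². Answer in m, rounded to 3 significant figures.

≈ 1.02 m

Norik: 0.2 × 2.00×10^6 km³ × (916/1029) = 3.561×10^5 km³ of water.
Svalard: 0.2 × 8.03 Gt = 1.606×10^12 kg; dividing by ρ_w = 1.029 g cm⁻³ = 1029 kg m⁻³ gives 1.561×10^9 m³ of water.
Keleg: ice volume = 6220 km² × 1120 m = 6966 km³; 0.2 × 6966 × (916/1029) = 1240 km³ of water.
Total added water ≈ 3.573×10^14 m³ over 3.52×10^14 m² → Δh = 1.02 m.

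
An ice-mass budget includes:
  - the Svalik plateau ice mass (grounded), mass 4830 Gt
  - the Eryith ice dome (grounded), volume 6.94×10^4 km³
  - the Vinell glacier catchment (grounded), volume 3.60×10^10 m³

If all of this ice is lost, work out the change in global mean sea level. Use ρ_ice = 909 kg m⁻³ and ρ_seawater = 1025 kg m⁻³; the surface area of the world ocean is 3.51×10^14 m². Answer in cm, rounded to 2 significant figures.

≈ 19 cm

Svalik: 4830 Gt = 4.830×10^15 kg; dividing by ρ_w = 1025 kg m⁻³ gives 4.712×10^12 m³ of water.
Eryith: 6.94×10^4 km³ × (909/1025) = 6.155×10^4 km³ of water.
Vinell: 3.60×10^10 m³ × (909/1025) = 3.193×10^10 m³ of water.
Total added water ≈ 6.629×10^13 m³ over 3.51×10^14 m² → Δh = 0.189 m = 19 cm.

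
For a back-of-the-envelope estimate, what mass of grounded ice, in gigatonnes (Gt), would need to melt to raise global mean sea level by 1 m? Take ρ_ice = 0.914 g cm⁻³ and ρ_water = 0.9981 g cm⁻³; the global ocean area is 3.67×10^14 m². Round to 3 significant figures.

≈ 3.66×10^5 Gt

Required water volume = Δh × A = 1 m × 3.67×10^14 m² = 3.670×10^14 m³.
ρ_w = 0.9981 g cm⁻³ = 998.1 kg m⁻³, so the mass of water = 3.670×10^14 m³ × 998.1 kg m⁻³ = 3.663×10^17 kg = 3.66×10^5 Gt (and the same mass of ice, by conservation).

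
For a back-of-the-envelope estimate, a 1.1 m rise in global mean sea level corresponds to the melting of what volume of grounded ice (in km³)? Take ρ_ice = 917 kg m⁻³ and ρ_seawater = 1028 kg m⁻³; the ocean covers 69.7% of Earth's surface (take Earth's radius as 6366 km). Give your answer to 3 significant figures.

≈ 4.38×10^5 km³

Required water volume = Δh × A = 1.1 m × 3.55×10^14 m² = 3.905×10^14 m³ = 3.905×10^5 km³.
Ice volume = water volume × ρ_w/ρ_ice = 3.905×10^5 × 1028/917 = 4.38×10^5 km³.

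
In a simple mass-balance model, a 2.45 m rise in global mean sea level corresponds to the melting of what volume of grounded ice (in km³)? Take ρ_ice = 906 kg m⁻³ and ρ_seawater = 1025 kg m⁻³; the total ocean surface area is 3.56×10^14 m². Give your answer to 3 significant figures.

Required water volume = Δh × A = 2.45 m × 3.56×10^14 m² = 8.722×10^14 m³ = 8.722×10^5 km³.
Ice volume = water volume × ρ_w/ρ_ice = 8.722×10^5 × 1025/906 = 9.87×10^5 km³.

≈ 9.87×10^5 km³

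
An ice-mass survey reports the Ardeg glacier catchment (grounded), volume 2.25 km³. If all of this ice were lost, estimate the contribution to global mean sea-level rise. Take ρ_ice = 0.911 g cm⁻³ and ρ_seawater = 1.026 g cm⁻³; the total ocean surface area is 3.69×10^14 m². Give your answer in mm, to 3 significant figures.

Ardeg: 2.25 km³ × (911/1026) = 1.998 km³ of water.
Spread over 3.69×10^14 m² of ocean, Δh = 1.998×10^9 / 3.69×10^14 = 5.41×10^-6 m = 5.41×10^-3 mm.

≈ 5.41×10^-3 mm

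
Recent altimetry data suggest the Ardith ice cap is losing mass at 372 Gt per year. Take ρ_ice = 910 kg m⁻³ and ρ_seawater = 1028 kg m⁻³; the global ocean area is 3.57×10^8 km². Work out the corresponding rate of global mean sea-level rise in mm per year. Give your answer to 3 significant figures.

≈ 1.01 mm/yr

ρ_w = 1028 kg m⁻³. Annual water volume added = 372 Gt / ρ_w = 3.720×10^14 kg / 1028 kg m⁻³ = 3.619×10^11 m³.
Δh per year = 3.619×10^11 / 3.57×10^14 = 1.01×10^-3 m = 1.01 mm.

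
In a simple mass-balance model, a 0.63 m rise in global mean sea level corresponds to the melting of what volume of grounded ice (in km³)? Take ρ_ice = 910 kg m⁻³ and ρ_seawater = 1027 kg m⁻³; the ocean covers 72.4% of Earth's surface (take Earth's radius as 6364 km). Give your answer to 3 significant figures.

Required water volume = Δh × A = 0.63 m × 3.68×10^14 m² = 2.321×10^14 m³ = 2.321×10^5 km³.
Ice volume = water volume × ρ_w/ρ_ice = 2.321×10^5 × 1027/910 = 2.62×10^5 km³.

≈ 2.62×10^5 km³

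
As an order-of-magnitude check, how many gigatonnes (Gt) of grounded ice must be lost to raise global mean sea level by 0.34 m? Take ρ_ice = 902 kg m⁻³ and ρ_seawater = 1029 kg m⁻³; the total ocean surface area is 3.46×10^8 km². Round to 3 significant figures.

Required water volume = Δh × A = 0.34 m × 3.46×10^14 m² = 1.176×10^14 m³.
ρ_w = 1029 kg m⁻³, so the mass of water = 1.176×10^14 m³ × 1029 kg m⁻³ = 1.211×10^17 kg = 1.21×10^5 Gt (and the same mass of ice, by conservation).

≈ 1.21×10^5 Gt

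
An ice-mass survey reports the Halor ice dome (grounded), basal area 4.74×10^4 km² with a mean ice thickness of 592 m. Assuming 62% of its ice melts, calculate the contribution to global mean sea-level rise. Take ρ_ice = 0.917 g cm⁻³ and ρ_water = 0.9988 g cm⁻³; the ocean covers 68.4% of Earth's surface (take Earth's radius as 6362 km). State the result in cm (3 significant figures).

Halor: ice volume = 4.74×10^4 km² × 592 m = 2.806×10^4 km³; 0.62 × 2.806×10^4 × (917/998.8) = 1.597×10^4 km³ of water.
Spread over 3.48×10^14 m² of ocean, Δh = 1.597×10^13 / 3.48×10^14 = 0.0459 m = 4.59 cm.

≈ 4.59 cm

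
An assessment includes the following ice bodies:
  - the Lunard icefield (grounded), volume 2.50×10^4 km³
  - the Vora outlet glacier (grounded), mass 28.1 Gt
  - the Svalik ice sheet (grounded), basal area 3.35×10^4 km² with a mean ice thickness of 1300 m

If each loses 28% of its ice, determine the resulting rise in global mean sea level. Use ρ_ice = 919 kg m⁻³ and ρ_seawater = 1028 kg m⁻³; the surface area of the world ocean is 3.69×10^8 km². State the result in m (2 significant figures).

Lunard: 0.28 × 2.50×10^4 km³ × (919/1028) = 6258 km³ of water.
Vora: 0.28 × 28.1 Gt = 7.868×10^12 kg; dividing by ρ_w = 1028 kg m⁻³ gives 7.654×10^9 m³ of water.
Svalik: ice volume = 3.35×10^4 km² × 1300 m = 4.355×10^4 km³; 0.28 × 4.355×10^4 × (919/1028) = 1.090×10^4 km³ of water.
Total added water ≈ 1.717×10^13 m³ over 3.69×10^14 m² → Δh = 0.0465 m.

≈ 0.047 m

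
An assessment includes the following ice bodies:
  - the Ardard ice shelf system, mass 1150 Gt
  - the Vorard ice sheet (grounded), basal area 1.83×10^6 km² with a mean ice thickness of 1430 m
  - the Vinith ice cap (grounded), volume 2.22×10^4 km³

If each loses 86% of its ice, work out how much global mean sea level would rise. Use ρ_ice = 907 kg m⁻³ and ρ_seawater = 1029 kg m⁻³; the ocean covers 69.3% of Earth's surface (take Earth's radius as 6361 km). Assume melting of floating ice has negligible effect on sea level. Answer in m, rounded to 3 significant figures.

≈ 5.68 m

The Ardard ice shelf system is floating and already displaces its own weight of water, so its melt adds essentially nothing to sea level.
Vorard: ice volume = 1.83×10^6 km² × 1430 m = 2.617×10^6 km³; 0.86 × 2.617×10^6 × (907/1029) = 1.984×10^6 km³ of water.
Vinith: 0.86 × 2.22×10^4 km³ × (907/1029) = 1.683×10^4 km³ of water.
Total added water ≈ 2.001×10^15 m³ over 3.52×10^14 m² → Δh = 5.68 m.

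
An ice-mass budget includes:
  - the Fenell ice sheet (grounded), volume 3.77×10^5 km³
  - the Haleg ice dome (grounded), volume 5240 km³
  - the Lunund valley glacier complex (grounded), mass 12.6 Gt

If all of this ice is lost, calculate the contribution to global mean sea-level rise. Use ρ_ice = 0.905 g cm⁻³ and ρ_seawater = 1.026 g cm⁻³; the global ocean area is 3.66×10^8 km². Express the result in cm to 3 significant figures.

≈ 92.1 cm

Fenell: 3.77×10^5 km³ × (905/1026) = 3.325×10^5 km³ of water.
Haleg: 5240 km³ × (905/1026) = 4622 km³ of water.
Lunund: 12.6 Gt = 1.260×10^13 kg; dividing by ρ_w = 1.026 g cm⁻³ = 1026 kg m⁻³ gives 1.228×10^10 m³ of water.
Total added water ≈ 3.372×10^14 m³ over 3.66×10^14 m² → Δh = 0.921 m = 92.1 cm.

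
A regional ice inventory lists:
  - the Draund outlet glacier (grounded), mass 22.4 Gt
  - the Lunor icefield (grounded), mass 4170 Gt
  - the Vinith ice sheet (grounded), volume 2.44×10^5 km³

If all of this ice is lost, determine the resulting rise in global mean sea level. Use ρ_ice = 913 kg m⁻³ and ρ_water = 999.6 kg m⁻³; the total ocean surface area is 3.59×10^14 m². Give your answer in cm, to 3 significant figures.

≈ 63.2 cm

Draund: 22.4 Gt = 2.240×10^13 kg; dividing by ρ_w = 999.6 kg m⁻³ gives 2.241×10^10 m³ of water.
Lunor: 4170 Gt = 4.170×10^15 kg; dividing by ρ_w = 999.6 kg m⁻³ gives 4.172×10^12 m³ of water.
Vinith: 2.44×10^5 km³ × (913/999.6) = 2.229×10^5 km³ of water.
Total added water ≈ 2.271×10^14 m³ over 3.59×10^14 m² → Δh = 0.632 m = 63.2 cm.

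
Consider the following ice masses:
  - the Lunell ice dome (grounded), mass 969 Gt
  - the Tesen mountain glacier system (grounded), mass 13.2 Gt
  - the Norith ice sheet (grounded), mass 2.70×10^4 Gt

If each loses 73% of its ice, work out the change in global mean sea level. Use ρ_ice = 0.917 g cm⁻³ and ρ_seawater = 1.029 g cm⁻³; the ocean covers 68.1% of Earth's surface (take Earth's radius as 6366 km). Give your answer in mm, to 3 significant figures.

Lunell: 0.73 × 969 Gt = 7.074×10^14 kg; dividing by ρ_w = 1.029 g cm⁻³ = 1029 kg m⁻³ gives 6.874×10^11 m³ of water.
Tesen: 0.73 × 13.2 Gt = 9.636×10^12 kg; dividing by ρ_w = 1029 kg m⁻³ gives 9.364×10^9 m³ of water.
Norith: 0.73 × 2.70×10^4 Gt = 1.971×10^16 kg; dividing by ρ_w = 1029 kg m⁻³ gives 1.915×10^13 m³ of water.
Total added water ≈ 1.985×10^13 m³ over 3.47×10^14 m² → Δh = 0.0572 m = 57.2 mm.

≈ 57.2 mm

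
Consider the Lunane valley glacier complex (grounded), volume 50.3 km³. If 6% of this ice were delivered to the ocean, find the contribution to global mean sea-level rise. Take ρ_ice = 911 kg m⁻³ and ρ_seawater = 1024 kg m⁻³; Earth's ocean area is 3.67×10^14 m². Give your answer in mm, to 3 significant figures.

Lunane: 0.06 × 50.3 km³ × (911/1024) = 2.685 km³ of water.
Spread over 3.67×10^14 m² of ocean, Δh = 2.685×10^9 / 3.67×10^14 = 7.32×10^-6 m = 7.32×10^-3 mm.

≈ 7.32×10^-3 mm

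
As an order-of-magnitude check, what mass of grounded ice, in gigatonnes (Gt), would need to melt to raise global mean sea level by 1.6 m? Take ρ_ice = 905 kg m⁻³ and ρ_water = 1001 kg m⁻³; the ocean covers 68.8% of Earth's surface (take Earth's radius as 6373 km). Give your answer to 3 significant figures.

Required water volume = Δh × A = 1.6 m × 3.51×10^14 m² = 5.618×10^14 m³.
ρ_w = 1001 kg m⁻³, so the mass of water = 5.618×10^14 m³ × 1001 kg m⁻³ = 5.624×10^17 kg = 5.62×10^5 Gt (and the same mass of ice, by conservation).

≈ 5.62×10^5 Gt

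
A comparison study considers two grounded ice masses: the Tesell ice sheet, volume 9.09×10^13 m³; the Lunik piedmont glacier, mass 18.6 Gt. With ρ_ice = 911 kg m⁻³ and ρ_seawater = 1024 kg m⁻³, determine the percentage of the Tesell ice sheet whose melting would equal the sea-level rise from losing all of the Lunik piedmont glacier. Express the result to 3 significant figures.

≈ 0.0225 %

Equal sea-level rise means equal mass of meltwater, i.e. equal mass of ice lost.
Ice mass of Lunik: 1.860×10^13 kg; ice mass of Tesell: 8.281×10^16 kg.
Fraction required = 1.860×10^13 / 8.281×10^16 = 2.25×10^-4 → 0.0225 %.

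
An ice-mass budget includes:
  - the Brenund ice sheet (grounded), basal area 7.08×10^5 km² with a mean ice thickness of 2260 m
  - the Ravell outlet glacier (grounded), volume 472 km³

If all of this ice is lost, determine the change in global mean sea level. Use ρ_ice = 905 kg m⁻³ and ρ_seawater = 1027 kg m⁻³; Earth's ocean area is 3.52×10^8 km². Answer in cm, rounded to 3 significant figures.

≈ 401 cm

Brenund: ice volume = 7.08×10^5 km² × 2260 m = 1.600×10^6 km³; 1.600×10^6 × (905/1027) = 1.410×10^6 km³ of water.
Ravell: 472 km³ × (905/1027) = 415.9 km³ of water.
Total added water ≈ 1.410×10^15 m³ over 3.52×10^14 m² → Δh = 4.01 m = 401 cm.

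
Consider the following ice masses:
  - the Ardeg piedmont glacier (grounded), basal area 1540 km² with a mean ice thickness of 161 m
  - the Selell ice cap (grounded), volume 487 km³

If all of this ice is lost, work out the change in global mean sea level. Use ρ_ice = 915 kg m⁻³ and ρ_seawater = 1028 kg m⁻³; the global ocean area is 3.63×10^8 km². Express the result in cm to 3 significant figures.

≈ 0.180 cm

Ardeg: ice volume = 1540 km² × 161 m = 247.9 km³; 247.9 × (915/1028) = 220.7 km³ of water.
Selell: 487 km³ × (915/1028) = 433.5 km³ of water.
Total added water ≈ 6.542×10^11 m³ over 3.63×10^14 m² → Δh = 1.80×10^-3 m = 0.180 cm.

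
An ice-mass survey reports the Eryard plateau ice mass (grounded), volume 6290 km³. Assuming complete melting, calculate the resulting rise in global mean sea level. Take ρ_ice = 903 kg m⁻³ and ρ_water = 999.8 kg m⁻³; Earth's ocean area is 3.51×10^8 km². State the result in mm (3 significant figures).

Eryard: 6290 km³ × (903/999.8) = 5681 km³ of water.
Spread over 3.51×10^14 m² of ocean, Δh = 5.681×10^12 / 3.51×10^14 = 0.0162 m = 16.2 mm.

≈ 16.2 mm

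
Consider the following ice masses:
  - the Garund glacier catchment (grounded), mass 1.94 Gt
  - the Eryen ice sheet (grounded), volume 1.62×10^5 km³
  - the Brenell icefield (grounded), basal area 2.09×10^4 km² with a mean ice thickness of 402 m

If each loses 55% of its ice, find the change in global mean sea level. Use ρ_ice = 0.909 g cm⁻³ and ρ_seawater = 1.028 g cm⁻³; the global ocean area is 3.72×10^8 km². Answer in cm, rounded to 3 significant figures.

Garund: 0.55 × 1.94 Gt = 1.067×10^12 kg; dividing by ρ_w = 1.028 g cm⁻³ = 1028 kg m⁻³ gives 1.038×10^9 m³ of water.
Eryen: 0.55 × 1.62×10^5 km³ × (909/1028) = 7.879×10^4 km³ of water.
Brenell: ice volume = 2.09×10^4 km² × 402 m = 8402 km³; 0.55 × 8402 × (909/1028) = 4086 km³ of water.
Total added water ≈ 8.287×10^13 m³ over 3.72×10^14 m² → Δh = 0.223 m = 22.3 cm.

≈ 22.3 cm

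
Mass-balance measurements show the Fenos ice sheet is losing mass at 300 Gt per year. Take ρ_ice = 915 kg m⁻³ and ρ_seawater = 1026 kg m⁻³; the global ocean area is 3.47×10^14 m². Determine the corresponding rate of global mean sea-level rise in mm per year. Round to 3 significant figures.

ρ_w = 1026 kg m⁻³. Annual water volume added = 300 Gt / ρ_w = 3.000×10^14 kg / 1026 kg m⁻³ = 2.924×10^11 m³.
Δh per year = 2.924×10^11 / 3.47×10^14 = 8.43×10^-4 m = 0.843 mm.

≈ 0.843 mm/yr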